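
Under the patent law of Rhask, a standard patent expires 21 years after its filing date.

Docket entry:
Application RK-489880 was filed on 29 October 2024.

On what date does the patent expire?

Filing date + 21 years → 29 October 2045.

2045-10-29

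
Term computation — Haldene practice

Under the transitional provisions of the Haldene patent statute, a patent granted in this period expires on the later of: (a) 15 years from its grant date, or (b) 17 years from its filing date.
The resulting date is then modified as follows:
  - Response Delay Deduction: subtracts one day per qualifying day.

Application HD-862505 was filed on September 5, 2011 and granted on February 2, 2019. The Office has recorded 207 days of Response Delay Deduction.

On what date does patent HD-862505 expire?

(a) grant + 15 years → 2 February 2034.
(b) filing + 17 years → 5 September 2028.
Later of the two: 2 February 2034.
Response Delay Deduction: −207 days → 10 July 2033.

July 10, 2033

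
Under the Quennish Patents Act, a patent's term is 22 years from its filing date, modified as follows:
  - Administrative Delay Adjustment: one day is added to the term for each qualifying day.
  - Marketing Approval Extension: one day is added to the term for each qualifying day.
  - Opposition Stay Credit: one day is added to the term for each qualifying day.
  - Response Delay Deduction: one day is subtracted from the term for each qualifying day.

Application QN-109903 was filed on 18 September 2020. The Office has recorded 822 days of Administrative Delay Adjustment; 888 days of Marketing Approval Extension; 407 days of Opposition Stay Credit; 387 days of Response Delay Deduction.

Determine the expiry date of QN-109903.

Base term: filing date + 22 years → 18 September 2042.
Administrative Delay Adjustment: +822 days → 18 December 2044.
Marketing Approval Extension: +888 days → 25 May 2047.
Opposition Stay Credit: +407 days → 5 July 2048.
Response Delay Deduction: −387 days → 14 June 2047.

2047-06-14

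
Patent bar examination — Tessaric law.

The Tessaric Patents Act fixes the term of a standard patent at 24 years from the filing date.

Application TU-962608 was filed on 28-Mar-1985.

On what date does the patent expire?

2009-03-28

Filing date + 24 years → 28 March 2009.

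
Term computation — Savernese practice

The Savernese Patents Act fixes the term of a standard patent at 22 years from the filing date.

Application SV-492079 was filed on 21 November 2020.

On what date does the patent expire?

Filing date + 22 years → 21 November 2042.

2042-11-21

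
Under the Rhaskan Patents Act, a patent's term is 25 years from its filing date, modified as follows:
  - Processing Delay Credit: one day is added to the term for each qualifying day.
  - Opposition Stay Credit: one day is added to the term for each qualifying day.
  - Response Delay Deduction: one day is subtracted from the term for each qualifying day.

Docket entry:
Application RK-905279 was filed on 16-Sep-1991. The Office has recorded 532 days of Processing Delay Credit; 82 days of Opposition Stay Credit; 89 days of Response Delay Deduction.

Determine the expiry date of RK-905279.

2018-02-23

Base term: filing date + 25 years → 16 September 2016.
Processing Delay Credit: +532 days → 2 March 2018.
Opposition Stay Credit: +82 days → 23 May 2018.
Response Delay Deduction: −89 days → 23 February 2018.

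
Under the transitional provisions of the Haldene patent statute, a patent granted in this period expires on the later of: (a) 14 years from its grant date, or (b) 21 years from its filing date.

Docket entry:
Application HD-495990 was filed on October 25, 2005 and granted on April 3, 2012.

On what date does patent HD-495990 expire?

October 25, 2026

(a) grant + 14 years → 3 April 2026.
(b) filing + 21 years → 25 October 2026.
Later of the two: 25 October 2026.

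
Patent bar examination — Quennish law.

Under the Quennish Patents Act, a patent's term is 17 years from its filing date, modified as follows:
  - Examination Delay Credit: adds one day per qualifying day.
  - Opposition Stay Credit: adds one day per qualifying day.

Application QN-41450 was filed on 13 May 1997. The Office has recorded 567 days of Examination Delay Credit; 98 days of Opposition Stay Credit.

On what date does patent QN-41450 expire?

Base term: filing date + 17 years → 13 May 2014.
Examination Delay Credit: +567 days → 1 December 2015.
Opposition Stay Credit: +98 days → 8 March 2016.

2016-03-08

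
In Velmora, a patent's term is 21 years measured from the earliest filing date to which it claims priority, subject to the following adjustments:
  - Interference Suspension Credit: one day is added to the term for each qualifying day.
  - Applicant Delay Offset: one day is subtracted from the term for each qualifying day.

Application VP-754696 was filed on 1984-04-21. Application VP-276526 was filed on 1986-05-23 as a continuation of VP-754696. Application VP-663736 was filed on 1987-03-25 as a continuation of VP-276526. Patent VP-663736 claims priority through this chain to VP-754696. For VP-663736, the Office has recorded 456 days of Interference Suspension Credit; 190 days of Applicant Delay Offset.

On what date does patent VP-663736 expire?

2006-01-12

Earliest priority filing: 21 April 1984.
Base term: 21 April 1984 + 21 years → 21 April 2005.
Interference Suspension Credit: +456 days → 21 July 2006.
Applicant Delay Offset: −190 days → 12 January 2006.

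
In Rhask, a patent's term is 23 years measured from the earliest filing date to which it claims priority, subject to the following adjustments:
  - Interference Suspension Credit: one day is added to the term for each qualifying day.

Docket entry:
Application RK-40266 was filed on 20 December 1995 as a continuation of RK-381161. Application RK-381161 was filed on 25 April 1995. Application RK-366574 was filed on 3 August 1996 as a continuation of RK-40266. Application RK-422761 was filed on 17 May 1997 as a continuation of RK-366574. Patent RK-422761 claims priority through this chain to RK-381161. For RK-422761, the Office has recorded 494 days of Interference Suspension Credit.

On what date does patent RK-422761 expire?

September 1, 2019

Earliest priority filing: 25 April 1995.
Base term: 25 April 1995 + 23 years → 25 April 2018.
Interference Suspension Credit: +494 days → 1 September 2019.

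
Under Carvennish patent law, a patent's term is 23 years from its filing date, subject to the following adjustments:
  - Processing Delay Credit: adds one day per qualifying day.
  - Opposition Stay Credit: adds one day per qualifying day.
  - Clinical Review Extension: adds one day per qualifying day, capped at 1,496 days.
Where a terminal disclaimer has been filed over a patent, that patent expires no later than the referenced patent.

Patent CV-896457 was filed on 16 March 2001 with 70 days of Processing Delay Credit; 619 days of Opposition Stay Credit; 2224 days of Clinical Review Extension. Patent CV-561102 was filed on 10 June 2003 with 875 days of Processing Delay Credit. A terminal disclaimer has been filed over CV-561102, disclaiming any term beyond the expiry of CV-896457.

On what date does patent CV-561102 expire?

2028-11-01

Natural term of CV-561102:
  Base: filing + 23 years → 10 June 2026.
  Processing Delay Credit: +875 days → 1 November 2028.
Expiry of referenced patent CV-896457:
  Base: filing + 23 years → 16 March 2024.
  Processing Delay Credit: +70 days → 25 May 2024.
  Opposition Stay Credit: +619 days → 3 February 2026.
  Clinical Review Extension: 2224 days claimed exceeds the 1496-day cap, so +1496 days → 10 March 2030.
Terminal disclaimer: CV-561102 expires on the earlier of 1 November 2028 and 10 March 2030.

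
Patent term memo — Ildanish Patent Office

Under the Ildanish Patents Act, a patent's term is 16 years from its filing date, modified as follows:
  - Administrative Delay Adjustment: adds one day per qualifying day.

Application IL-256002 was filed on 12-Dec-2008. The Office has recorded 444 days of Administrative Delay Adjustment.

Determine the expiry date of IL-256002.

Base term: filing date + 16 years → 12 December 2024.
Administrative Delay Adjustment: +444 days → 1 March 2026.

2026-03-01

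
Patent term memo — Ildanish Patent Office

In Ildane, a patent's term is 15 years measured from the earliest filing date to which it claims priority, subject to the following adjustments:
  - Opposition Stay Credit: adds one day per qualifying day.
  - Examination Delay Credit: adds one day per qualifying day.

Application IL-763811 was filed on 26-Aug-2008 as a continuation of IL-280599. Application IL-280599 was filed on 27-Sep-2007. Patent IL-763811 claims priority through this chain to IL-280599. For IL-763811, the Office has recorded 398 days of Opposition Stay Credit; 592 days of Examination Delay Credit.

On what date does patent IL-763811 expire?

Earliest priority filing: 27 September 2007.
Base term: 27 September 2007 + 15 years → 27 September 2022.
Opposition Stay Credit: +398 days → 30 October 2023.
Examination Delay Credit: +592 days → 13 June 2025.

2025-06-13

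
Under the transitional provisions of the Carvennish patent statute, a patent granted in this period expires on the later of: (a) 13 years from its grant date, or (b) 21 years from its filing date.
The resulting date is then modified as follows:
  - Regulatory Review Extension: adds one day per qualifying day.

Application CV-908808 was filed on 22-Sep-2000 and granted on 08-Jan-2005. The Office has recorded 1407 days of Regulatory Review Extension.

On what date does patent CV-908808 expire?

2025-07-30

(a) grant + 13 years → 8 January 2018.
(b) filing + 21 years → 22 September 2021.
Later of the two: 22 September 2021.
Regulatory Review Extension: +1407 days → 30 July 2025.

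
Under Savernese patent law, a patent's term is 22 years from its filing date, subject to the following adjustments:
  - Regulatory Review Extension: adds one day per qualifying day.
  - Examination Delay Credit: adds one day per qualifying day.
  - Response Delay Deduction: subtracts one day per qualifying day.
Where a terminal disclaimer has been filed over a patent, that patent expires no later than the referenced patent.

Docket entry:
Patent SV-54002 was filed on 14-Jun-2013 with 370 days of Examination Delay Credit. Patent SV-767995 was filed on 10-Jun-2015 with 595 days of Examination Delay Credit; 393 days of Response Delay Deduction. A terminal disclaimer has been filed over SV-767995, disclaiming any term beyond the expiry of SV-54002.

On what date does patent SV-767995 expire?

Natural term of SV-767995:
  Base: filing + 22 years → 10 June 2037.
  Examination Delay Credit: +595 days → 26 January 2039.
  Response Delay Deduction: −393 days → 29 December 2037.
Expiry of referenced patent SV-54002:
  Base: filing + 22 years → 14 June 2035.
  Examination Delay Credit: +370 days → 18 June 2036.
Terminal disclaimer: SV-767995 expires on the earlier of 29 December 2037 and 18 June 2036.

June 18, 2036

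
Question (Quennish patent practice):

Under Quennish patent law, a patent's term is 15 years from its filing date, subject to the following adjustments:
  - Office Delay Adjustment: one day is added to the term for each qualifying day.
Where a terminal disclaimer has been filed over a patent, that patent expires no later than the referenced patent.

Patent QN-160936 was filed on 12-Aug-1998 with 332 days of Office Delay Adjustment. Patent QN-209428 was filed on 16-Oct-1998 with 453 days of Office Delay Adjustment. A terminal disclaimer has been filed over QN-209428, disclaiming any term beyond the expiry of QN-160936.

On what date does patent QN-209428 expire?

Natural term of QN-209428:
  Base: filing + 15 years → 16 October 2013.
  Office Delay Adjustment: +453 days → 12 January 2015.
Expiry of referenced patent QN-160936:
  Base: filing + 15 years → 12 August 2013.
  Office Delay Adjustment: +332 days → 10 July 2014.
Terminal disclaimer: QN-209428 expires on the earlier of 12 January 2015 and 10 July 2014.

2014-07-10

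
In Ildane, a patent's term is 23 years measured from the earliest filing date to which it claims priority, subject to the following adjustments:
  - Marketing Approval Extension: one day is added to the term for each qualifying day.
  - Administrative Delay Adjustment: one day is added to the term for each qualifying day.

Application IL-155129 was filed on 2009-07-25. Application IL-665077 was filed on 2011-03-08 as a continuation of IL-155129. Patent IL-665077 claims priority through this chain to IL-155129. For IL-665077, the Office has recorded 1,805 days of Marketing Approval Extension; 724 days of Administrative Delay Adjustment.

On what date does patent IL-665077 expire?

Earliest priority filing: 25 July 2009.
Base term: 25 July 2009 + 23 years → 25 July 2032.
Marketing Approval Extension: +1805 days → 4 July 2037.
Administrative Delay Adjustment: +724 days → 28 June 2039.

2039-06-28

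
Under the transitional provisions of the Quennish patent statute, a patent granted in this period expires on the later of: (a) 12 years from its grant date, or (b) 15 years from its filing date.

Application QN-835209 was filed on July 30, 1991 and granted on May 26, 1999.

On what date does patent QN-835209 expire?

May 26, 2011

(a) grant + 12 years → 26 May 2011.
(b) filing + 15 years → 30 July 2006.
Later of the two: 26 May 2011.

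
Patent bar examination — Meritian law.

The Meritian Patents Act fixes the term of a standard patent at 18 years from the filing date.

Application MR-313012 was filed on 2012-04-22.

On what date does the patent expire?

April 22, 2030

Filing date + 18 years → 22 April 2030.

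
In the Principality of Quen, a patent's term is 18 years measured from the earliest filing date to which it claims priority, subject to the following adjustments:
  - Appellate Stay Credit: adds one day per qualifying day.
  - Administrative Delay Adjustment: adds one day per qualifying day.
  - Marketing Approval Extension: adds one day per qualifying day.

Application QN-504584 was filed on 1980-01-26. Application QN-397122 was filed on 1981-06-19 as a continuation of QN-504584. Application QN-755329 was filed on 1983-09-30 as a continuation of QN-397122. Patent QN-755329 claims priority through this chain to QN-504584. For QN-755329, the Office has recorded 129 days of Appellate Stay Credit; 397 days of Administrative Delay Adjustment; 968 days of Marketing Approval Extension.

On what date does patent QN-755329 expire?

Earliest priority filing: 26 January 1980.
Base term: 26 January 1980 + 18 years → 26 January 1998.
Appellate Stay Credit: +129 days → 4 June 1998.
Administrative Delay Adjustment: +397 days → 6 July 1999.
Marketing Approval Extension: +968 days → 28 February 2002.

2002-02-28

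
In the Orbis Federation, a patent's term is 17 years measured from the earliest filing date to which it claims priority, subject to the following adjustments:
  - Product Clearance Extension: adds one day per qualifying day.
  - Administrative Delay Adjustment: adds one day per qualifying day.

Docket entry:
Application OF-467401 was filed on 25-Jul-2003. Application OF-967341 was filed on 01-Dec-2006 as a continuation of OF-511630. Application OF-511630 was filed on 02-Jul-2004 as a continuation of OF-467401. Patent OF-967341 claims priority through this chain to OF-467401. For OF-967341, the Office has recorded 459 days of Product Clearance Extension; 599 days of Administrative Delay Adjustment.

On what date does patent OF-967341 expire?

Earliest priority filing: 25 July 2003.
Base term: 25 July 2003 + 17 years → 25 July 2020.
Product Clearance Extension: +459 days → 27 October 2021.
Administrative Delay Adjustment: +599 days → 18 June 2023.

2023-06-18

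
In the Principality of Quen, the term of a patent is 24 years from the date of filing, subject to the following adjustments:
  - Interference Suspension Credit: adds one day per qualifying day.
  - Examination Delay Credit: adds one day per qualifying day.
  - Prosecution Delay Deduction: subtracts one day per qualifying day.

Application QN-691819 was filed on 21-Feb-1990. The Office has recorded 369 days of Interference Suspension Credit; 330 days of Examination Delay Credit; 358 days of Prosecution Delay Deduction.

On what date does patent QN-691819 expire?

Base term: filing date + 24 years → 21 February 2014.
Interference Suspension Credit: +369 days → 25 February 2015.
Examination Delay Credit: +330 days → 21 January 2016.
Prosecution Delay Deduction: −358 days → 28 January 2015.

January 28, 2015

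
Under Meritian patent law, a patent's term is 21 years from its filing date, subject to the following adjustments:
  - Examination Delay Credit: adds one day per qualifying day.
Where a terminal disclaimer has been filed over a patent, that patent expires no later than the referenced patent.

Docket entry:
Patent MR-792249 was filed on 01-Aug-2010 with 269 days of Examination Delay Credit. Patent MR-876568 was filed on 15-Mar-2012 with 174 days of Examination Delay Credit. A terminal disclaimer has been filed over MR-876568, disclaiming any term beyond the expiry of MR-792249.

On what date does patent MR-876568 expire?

2032-04-26

Natural term of MR-876568:
  Base: filing + 21 years → 15 March 2033.
  Examination Delay Credit: +174 days → 5 September 2033.
Expiry of referenced patent MR-792249:
  Base: filing + 21 years → 1 August 2031.
  Examination Delay Credit: +269 days → 26 April 2032.
Terminal disclaimer: MR-876568 expires on the earlier of 5 September 2033 and 26 April 2032.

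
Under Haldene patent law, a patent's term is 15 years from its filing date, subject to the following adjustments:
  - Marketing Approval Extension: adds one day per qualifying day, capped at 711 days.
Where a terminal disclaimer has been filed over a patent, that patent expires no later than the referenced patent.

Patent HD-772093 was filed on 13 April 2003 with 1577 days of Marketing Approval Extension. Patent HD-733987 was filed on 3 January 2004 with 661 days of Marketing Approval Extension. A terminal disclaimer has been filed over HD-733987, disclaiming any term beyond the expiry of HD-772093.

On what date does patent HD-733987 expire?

Natural term of HD-733987:
  Base: filing + 15 years → 3 January 2019.
  Marketing Approval Extension: 661 days (within the 711-day cap) → +661 days → 25 October 2020.
Expiry of referenced patent HD-772093:
  Base: filing + 15 years → 13 April 2018.
  Marketing Approval Extension: 1577 days claimed exceeds the 711-day cap, so +711 days → 24 March 2020.
Terminal disclaimer: HD-733987 expires on the earlier of 25 October 2020 and 24 March 2020.

March 24, 2020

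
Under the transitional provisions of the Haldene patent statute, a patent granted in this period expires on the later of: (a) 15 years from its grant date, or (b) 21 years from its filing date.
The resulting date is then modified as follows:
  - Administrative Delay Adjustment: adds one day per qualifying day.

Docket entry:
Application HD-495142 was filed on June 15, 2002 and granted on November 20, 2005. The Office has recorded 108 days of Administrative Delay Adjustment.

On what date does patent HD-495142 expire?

October 1, 2023

(a) grant + 15 years → 20 November 2020.
(b) filing + 21 years → 15 June 2023.
Later of the two: 15 June 2023.
Administrative Delay Adjustment: +108 days → 1 October 2023.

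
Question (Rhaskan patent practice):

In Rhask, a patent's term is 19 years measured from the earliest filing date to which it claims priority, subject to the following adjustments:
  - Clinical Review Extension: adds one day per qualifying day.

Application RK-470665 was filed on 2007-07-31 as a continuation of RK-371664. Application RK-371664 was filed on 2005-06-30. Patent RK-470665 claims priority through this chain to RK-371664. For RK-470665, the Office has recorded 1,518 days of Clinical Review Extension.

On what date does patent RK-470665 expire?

2028-08-26

Earliest priority filing: 30 June 2005.
Base term: 30 June 2005 + 19 years → 30 June 2024.
Clinical Review Extension: +1518 days → 26 August 2028.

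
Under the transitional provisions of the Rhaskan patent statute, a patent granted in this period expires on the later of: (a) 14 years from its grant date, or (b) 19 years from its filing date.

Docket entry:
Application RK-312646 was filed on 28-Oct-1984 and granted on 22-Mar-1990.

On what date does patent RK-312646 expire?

(a) grant + 14 years → 22 March 2004.
(b) filing + 19 years → 28 October 2003.
Later of the two: 22 March 2004.

2004-03-22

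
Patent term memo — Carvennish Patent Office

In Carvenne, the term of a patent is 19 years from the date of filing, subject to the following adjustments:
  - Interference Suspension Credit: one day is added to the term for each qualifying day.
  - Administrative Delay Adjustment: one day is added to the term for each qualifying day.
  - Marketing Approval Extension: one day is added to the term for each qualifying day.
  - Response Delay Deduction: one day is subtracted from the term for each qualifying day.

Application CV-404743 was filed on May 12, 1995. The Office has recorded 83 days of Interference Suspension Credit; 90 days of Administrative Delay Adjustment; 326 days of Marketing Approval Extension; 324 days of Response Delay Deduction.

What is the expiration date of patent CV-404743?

Base term: filing date + 19 years → 12 May 2014.
Interference Suspension Credit: +83 days → 3 August 2014.
Administrative Delay Adjustment: +90 days → 1 November 2014.
Marketing Approval Extension: +326 days → 23 September 2015.
Response Delay Deduction: −324 days → 3 November 2014.

November 3, 2014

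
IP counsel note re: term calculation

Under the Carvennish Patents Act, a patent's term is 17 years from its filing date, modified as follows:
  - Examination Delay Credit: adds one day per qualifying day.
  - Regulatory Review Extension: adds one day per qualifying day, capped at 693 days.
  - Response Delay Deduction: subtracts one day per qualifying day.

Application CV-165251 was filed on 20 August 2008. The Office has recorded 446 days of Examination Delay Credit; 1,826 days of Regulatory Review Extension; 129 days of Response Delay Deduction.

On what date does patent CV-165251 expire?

2028-05-26

Base term: filing date + 17 years → 20 August 2025.
Examination Delay Credit: +446 days → 9 November 2026.
Regulatory Review Extension: 1826 days claimed exceeds the 693-day cap, so +693 days → 2 October 2028.
Response Delay Deduction: −129 days → 26 May 2028.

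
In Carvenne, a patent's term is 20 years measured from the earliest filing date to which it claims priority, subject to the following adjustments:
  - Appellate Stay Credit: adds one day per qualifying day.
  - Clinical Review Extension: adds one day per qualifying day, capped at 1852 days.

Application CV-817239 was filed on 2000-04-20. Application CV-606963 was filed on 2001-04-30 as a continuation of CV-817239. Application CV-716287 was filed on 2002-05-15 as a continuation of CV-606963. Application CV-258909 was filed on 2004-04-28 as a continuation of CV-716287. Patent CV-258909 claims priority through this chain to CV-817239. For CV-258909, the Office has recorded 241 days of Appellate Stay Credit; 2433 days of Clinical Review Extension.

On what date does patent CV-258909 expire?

2026-01-12

Earliest priority filing: 20 April 2000.
Base term: 20 April 2000 + 20 years → 20 April 2020.
Appellate Stay Credit: +241 days → 17 December 2020.
Clinical Review Extension: 2433 days claimed exceeds the 1852-day cap, so +1852 days → 12 January 2026.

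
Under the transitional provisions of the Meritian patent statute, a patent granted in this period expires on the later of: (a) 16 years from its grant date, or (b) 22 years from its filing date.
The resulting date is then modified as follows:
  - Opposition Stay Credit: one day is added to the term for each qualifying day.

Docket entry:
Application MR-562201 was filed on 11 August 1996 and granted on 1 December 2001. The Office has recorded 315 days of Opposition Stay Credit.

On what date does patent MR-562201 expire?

(a) grant + 16 years → 1 December 2017.
(b) filing + 22 years → 11 August 2018.
Later of the two: 11 August 2018.
Opposition Stay Credit: +315 days → 22 June 2019.

June 22, 2019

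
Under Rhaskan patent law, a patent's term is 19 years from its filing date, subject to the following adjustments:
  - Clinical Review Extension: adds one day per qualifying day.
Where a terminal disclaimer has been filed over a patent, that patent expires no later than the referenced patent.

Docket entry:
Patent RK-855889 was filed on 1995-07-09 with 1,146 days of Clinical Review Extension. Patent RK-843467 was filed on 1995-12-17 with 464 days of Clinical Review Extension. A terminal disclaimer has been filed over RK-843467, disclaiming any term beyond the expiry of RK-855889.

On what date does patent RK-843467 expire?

2016-03-25

Natural term of RK-843467:
  Base: filing + 19 years → 17 December 2014.
  Clinical Review Extension: +464 days → 25 March 2016.
Expiry of referenced patent RK-855889:
  Base: filing + 19 years → 9 July 2014.
  Clinical Review Extension: +1146 days → 28 August 2017.
Terminal disclaimer: RK-843467 expires on the earlier of 25 March 2016 and 28 August 2017.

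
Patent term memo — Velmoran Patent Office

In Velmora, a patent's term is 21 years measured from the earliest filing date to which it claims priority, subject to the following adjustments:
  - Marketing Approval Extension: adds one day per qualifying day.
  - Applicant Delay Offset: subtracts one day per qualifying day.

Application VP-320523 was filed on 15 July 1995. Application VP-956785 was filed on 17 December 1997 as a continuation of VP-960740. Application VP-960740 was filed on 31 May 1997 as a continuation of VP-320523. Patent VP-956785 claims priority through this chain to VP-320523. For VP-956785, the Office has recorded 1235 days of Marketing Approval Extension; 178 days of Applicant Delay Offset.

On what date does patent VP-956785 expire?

Earliest priority filing: 15 July 1995.
Base term: 15 July 1995 + 21 years → 15 July 2016.
Marketing Approval Extension: +1235 days → 2 December 2019.
Applicant Delay Offset: −178 days → 7 June 2019.

June 7, 2019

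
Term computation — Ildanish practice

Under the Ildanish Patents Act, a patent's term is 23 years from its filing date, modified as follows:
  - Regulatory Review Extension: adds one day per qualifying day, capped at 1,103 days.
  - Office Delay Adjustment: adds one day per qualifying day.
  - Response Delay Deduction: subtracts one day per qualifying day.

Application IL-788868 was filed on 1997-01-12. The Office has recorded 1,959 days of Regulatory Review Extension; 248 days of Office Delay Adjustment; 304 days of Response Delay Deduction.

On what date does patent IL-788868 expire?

November 24, 2022

Base term: filing date + 23 years → 12 January 2020.
Regulatory Review Extension: 1959 days claimed exceeds the 1103-day cap, so +1103 days → 19 January 2023.
Office Delay Adjustment: +248 days → 24 September 2023.
Response Delay Deduction: −304 days → 24 November 2022.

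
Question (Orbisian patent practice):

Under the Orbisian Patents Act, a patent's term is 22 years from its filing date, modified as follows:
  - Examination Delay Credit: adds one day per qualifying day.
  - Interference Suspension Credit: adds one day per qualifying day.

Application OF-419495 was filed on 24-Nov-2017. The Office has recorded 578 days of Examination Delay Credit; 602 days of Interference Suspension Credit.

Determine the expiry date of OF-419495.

Base term: filing date + 22 years → 24 November 2039.
Examination Delay Credit: +578 days → 24 June 2041.
Interference Suspension Credit: +602 days → 16 February 2043.

February 16, 2043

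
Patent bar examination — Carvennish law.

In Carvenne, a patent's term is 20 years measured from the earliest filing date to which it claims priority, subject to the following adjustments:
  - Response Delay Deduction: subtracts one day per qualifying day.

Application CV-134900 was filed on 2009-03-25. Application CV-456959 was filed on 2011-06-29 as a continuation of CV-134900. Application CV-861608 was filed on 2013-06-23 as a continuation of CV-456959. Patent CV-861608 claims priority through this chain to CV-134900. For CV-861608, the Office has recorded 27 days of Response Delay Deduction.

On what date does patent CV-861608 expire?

Earliest priority filing: 25 March 2009.
Base term: 25 March 2009 + 20 years → 25 March 2029.
Response Delay Deduction: −27 days → 26 February 2029.

February 26, 2029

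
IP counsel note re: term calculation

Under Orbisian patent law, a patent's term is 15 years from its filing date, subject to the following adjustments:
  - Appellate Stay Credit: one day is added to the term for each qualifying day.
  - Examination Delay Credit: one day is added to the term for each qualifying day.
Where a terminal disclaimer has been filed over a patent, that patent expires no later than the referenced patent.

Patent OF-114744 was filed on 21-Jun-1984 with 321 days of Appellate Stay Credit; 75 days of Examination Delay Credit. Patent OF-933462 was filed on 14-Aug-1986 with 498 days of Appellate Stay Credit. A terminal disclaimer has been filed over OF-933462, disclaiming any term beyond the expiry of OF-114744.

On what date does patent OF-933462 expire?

Natural term of OF-933462:
  Base: filing + 15 years → 14 August 2001.
  Appellate Stay Credit: +498 days → 25 December 2002.
Expiry of referenced patent OF-114744:
  Base: filing + 15 years → 21 June 1999.
  Appellate Stay Credit: +321 days → 7 May 2000.
  Examination Delay Credit: +75 days → 21 July 2000.
Terminal disclaimer: OF-933462 expires on the earlier of 25 December 2002 and 21 July 2000.

2000-07-21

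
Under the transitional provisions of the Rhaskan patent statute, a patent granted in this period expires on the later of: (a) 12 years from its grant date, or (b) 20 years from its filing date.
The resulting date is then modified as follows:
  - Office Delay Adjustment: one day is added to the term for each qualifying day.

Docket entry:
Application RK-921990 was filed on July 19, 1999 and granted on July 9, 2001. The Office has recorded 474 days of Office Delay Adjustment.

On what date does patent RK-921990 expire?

2020-11-04

(a) grant + 12 years → 9 July 2013.
(b) filing + 20 years → 19 July 2019.
Later of the two: 19 July 2019.
Office Delay Adjustment: +474 days → 4 November 2020.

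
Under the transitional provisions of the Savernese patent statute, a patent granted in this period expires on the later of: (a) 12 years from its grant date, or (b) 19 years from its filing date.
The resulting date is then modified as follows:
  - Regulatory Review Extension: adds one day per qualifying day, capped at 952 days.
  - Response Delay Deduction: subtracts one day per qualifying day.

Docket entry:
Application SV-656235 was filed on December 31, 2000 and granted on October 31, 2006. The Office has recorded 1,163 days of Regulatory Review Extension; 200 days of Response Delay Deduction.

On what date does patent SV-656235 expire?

(a) grant + 12 years → 31 October 2018.
(b) filing + 19 years → 31 December 2019.
Later of the two: 31 December 2019.
Regulatory Review Extension: 1163 days claimed exceeds the 952-day cap, so +952 days → 9 August 2022.
Response Delay Deduction: −200 days → 21 January 2022.

2022-01-21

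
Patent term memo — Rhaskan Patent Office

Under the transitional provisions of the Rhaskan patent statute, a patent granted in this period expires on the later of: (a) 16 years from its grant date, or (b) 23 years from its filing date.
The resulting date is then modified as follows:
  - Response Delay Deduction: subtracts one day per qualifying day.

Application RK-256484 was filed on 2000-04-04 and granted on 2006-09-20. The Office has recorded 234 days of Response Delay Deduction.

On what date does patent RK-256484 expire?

(a) grant + 16 years → 20 September 2022.
(b) filing + 23 years → 4 April 2023.
Later of the two: 4 April 2023.
Response Delay Deduction: −234 days → 13 August 2022.

August 13, 2022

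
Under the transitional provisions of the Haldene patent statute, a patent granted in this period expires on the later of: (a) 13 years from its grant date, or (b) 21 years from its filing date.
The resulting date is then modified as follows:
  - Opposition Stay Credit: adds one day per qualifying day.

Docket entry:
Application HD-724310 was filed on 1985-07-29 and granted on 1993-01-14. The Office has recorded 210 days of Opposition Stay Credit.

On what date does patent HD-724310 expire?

February 24, 2007

(a) grant + 13 years → 14 January 2006.
(b) filing + 21 years → 29 July 2006.
Later of the two: 29 July 2006.
Opposition Stay Credit: +210 days → 24 February 2007.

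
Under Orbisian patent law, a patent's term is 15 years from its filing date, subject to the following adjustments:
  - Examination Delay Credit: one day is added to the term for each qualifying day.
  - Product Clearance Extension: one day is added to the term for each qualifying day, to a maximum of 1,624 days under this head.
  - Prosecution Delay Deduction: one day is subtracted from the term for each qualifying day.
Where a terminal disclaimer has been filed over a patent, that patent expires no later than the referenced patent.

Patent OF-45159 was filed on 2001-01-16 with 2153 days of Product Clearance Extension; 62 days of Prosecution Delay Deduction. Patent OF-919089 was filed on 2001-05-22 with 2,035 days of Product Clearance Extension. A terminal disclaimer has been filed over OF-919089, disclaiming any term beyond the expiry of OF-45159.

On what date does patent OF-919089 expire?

Natural term of OF-919089:
  Base: filing + 15 years → 22 May 2016.
  Product Clearance Extension: 2035 days claimed exceeds the 1624-day cap, so +1624 days → 1 November 2020.
Expiry of referenced patent OF-45159:
  Base: filing + 15 years → 16 January 2016.
  Product Clearance Extension: 2153 days claimed exceeds the 1624-day cap, so +1624 days → 27 June 2020.
  Prosecution Delay Deduction: −62 days → 26 April 2020.
Terminal disclaimer: OF-919089 expires on the earlier of 1 November 2020 and 26 April 2020.

April 26, 2020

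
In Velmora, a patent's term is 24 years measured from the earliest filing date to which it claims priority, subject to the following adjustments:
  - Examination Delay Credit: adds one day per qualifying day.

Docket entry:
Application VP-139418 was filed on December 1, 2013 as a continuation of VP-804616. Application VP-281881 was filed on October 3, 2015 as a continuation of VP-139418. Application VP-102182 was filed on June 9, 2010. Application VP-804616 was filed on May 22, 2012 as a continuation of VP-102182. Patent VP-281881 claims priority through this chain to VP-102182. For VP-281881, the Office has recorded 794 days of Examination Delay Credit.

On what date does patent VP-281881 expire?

August 11, 2036

Earliest priority filing: 9 June 2010.
Base term: 9 June 2010 + 24 years → 9 June 2034.
Examination Delay Credit: +794 days → 11 August 2036.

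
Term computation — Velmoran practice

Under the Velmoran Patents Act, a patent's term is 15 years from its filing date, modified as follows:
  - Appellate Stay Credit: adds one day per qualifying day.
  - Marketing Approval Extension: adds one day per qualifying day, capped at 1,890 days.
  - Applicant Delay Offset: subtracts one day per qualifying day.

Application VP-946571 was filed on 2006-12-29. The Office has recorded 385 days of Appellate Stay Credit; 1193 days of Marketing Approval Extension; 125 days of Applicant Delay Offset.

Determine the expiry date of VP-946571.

Base term: filing date + 15 years → 29 December 2021.
Appellate Stay Credit: +385 days → 18 January 2023.
Marketing Approval Extension: 1193 days (within the 1890-day cap) → +1193 days → 25 April 2026.
Applicant Delay Offset: −125 days → 21 December 2025.

December 21, 2025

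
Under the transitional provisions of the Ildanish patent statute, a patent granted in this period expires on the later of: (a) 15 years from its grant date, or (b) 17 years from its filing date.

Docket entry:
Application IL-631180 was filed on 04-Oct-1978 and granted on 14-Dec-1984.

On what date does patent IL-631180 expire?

1999-12-14

(a) grant + 15 years → 14 December 1999.
(b) filing + 17 years → 4 October 1995.
Later of the two: 14 December 1999.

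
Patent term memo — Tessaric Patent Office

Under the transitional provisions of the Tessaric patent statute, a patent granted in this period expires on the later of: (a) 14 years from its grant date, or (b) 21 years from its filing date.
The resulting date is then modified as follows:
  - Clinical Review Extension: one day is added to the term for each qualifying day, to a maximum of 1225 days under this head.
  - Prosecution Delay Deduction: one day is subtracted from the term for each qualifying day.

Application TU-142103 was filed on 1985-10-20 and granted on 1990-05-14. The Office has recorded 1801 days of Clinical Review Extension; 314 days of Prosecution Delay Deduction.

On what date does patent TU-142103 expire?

April 18, 2009

(a) grant + 14 years → 14 May 2004.
(b) filing + 21 years → 20 October 2006.
Later of the two: 20 October 2006.
Clinical Review Extension: 1801 days claimed exceeds the 1225-day cap, so +1225 days → 26 February 2010.
Prosecution Delay Deduction: −314 days → 18 April 2009.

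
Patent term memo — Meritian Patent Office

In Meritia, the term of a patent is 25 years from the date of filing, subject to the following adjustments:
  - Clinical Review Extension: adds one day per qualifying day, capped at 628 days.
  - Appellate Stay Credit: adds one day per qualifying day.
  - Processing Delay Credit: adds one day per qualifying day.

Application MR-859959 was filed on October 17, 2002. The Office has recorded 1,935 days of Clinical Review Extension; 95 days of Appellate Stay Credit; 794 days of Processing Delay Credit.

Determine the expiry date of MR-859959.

Base term: filing date + 25 years → 17 October 2027.
Clinical Review Extension: 1935 days claimed exceeds the 628-day cap, so +628 days → 6 July 2029.
Appellate Stay Credit: +95 days → 9 October 2029.
Processing Delay Credit: +794 days → 12 December 2031.

2031-12-12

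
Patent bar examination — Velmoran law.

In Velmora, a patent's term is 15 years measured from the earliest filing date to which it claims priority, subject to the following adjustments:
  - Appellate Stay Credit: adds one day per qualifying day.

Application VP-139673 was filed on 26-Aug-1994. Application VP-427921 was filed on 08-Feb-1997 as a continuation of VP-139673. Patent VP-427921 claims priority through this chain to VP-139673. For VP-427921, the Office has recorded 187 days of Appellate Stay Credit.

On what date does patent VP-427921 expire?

March 1, 2010

Earliest priority filing: 26 August 1994.
Base term: 26 August 1994 + 15 years → 26 August 2009.
Appellate Stay Credit: +187 days → 1 March 2010.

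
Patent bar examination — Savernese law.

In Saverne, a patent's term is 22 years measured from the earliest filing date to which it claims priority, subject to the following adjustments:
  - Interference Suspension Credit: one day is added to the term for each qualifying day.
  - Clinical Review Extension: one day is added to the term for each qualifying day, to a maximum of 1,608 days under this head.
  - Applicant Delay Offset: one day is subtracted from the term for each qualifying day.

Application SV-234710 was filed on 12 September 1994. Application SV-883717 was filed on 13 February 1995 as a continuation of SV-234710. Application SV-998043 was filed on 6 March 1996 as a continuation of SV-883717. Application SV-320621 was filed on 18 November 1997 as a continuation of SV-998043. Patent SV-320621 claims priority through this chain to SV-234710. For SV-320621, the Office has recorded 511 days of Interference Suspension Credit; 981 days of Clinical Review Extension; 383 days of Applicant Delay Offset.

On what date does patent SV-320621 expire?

2019-09-26

Earliest priority filing: 12 September 1994.
Base term: 12 September 1994 + 22 years → 12 September 2016.
Interference Suspension Credit: +511 days → 5 February 2018.
Clinical Review Extension: 981 days (within the 1608-day cap) → +981 days → 13 October 2020.
Applicant Delay Offset: −383 days → 26 September 2019.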